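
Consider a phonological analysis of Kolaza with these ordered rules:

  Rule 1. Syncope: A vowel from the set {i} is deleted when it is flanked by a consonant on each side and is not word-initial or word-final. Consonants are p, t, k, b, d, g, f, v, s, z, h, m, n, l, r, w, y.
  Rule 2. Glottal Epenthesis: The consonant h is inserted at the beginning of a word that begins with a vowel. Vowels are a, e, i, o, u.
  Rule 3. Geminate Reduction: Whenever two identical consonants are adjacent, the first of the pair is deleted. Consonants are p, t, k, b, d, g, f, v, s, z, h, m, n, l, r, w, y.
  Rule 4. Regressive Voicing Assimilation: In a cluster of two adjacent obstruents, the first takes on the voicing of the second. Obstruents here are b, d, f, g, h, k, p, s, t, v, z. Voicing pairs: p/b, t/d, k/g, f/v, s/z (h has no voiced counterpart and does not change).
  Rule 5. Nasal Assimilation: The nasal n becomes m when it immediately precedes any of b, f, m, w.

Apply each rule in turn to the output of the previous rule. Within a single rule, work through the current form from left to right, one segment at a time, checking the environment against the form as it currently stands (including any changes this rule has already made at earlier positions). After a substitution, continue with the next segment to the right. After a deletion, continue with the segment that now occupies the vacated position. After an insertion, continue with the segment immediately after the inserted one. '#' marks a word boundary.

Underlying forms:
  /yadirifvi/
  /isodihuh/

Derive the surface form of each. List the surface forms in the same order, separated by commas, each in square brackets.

[yadrvvi], [hisothuh]

/yadirifvi/:
  Rule 1 Syncope: [yadirifvi] → [yadrfvi]
  Rule 2 Glottal Epenthesis: no change — [yadrfvi]
  Rule 3 Geminate Reduction: no change — [yadrfvi]
  Rule 4 Regressive Voicing Assimilation: [yadrfvi] → [yadrvvi]
  Rule 5 Nasal Assimilation: no change — [yadrvvi]
/isodihuh/:
  Rule 1 Syncope: [isodihuh] → [isodhuh]
  Rule 2 Glottal Epenthesis: [isodhuh] → [hisodhuh]
  Rule 3 Geminate Reduction: no change — [hisodhuh]
  Rule 4 Regressive Voicing Assimilation: [hisodhuh] → [hisothuh]
  Rule 5 Nasal Assimilation: no change — [hisothuh]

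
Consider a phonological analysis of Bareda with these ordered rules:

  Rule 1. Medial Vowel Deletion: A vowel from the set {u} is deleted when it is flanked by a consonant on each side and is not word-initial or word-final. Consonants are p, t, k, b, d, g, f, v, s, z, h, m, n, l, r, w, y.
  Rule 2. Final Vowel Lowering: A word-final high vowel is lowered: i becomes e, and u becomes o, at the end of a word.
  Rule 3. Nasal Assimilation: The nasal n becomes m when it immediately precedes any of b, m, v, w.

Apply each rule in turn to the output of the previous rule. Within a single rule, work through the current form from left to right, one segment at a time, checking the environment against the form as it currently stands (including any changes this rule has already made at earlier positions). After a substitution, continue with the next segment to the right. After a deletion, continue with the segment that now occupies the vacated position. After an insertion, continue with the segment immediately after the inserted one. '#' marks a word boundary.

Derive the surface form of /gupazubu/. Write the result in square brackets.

[gpazbo]

Rule 1 Medial Vowel Deletion: [gupazubu] → [gpazbu]
Rule 2 Final Vowel Lowering: [gpazbu] → [gpazbo]
Rule 3 Nasal Assimilation: no change — [gpazbo]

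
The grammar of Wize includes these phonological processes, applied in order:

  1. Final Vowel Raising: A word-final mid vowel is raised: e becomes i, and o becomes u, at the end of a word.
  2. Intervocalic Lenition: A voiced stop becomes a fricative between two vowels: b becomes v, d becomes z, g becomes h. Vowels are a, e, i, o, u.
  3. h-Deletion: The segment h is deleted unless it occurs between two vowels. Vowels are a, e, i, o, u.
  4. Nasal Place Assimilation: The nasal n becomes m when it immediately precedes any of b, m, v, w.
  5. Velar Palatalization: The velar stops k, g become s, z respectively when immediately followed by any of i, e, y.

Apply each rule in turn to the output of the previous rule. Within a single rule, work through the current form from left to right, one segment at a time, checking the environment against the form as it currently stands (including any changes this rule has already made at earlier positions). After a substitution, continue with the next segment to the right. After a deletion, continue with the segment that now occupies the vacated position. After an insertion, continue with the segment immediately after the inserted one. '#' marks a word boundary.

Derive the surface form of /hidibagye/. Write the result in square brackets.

[izivazyi]

1 Final Vowel Raising: [hidibagye] → [hidibagyi]
2 Intervocalic Lenition: [hidibagyi] → [hizivagyi]
3 h-Deletion: [hizivagyi] → [izivagyi]
4 Nasal Place Assimilation: no change — [izivagyi]
5 Velar Palatalization: [izivagyi] → [izivazyi]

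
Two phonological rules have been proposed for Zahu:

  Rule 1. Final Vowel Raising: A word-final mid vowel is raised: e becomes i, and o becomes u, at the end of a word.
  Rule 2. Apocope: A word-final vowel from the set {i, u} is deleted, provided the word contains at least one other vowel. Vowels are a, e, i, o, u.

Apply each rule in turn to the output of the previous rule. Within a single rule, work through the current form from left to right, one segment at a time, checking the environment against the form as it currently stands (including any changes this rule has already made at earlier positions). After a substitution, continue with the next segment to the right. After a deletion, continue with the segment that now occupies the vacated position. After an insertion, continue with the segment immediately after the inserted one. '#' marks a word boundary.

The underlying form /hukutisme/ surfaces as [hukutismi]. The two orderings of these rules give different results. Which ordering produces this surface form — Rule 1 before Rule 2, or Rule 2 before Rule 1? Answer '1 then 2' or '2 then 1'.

Order 1 then 2:
  1 Final Vowel Raising: [hukutisme] → [hukutismi]
  2 Apocope: [hukutismi] → [hukutism]
  result: [hukutism]
Order 2 then 1:
  2 Apocope: no change — [hukutisme]
  1 Final Vowel Raising: [hukutisme] → [hukutismi]
  result: [hukutismi]

2 then 1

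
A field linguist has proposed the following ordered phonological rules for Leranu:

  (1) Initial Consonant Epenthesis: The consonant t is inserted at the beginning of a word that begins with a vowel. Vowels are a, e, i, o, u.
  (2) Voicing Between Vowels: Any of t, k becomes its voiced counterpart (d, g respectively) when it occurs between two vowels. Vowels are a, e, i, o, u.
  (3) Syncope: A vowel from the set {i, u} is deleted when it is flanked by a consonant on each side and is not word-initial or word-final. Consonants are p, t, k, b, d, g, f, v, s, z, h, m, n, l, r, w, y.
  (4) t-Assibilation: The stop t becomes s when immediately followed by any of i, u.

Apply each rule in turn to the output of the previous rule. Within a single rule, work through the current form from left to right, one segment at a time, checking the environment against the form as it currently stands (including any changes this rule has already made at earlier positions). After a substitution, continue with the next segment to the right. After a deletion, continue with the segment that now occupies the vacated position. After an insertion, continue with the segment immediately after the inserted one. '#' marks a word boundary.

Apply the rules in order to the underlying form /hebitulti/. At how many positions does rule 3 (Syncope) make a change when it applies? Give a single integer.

2

(1) Initial Consonant Epenthesis: no change — [hebitulti]
(2) Voicing Between Vowels: [hebitulti] → [hebidulti]
(3) Syncope: [hebidulti] → [hebdlti]
(4) t-Assibilation: [hebdlti] → [hebdlsi]
Rule 3 changed 2 position(s).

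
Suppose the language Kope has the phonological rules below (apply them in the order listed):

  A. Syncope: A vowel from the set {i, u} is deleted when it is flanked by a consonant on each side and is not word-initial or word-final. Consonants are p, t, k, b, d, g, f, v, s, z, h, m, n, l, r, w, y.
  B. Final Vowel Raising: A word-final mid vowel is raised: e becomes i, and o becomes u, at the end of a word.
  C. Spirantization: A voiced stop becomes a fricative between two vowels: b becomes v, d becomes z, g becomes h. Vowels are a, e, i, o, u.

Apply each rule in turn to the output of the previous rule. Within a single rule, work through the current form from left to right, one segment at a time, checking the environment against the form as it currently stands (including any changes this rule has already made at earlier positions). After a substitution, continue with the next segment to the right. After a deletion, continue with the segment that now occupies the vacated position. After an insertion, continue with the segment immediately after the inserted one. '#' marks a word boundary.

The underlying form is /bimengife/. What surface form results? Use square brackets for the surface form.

[bmengfi]

A Syncope: [bimengife] → [bmengfe]
B Final Vowel Raising: [bmengfe] → [bmengfi]
C Spirantization: no change — [bmengfi]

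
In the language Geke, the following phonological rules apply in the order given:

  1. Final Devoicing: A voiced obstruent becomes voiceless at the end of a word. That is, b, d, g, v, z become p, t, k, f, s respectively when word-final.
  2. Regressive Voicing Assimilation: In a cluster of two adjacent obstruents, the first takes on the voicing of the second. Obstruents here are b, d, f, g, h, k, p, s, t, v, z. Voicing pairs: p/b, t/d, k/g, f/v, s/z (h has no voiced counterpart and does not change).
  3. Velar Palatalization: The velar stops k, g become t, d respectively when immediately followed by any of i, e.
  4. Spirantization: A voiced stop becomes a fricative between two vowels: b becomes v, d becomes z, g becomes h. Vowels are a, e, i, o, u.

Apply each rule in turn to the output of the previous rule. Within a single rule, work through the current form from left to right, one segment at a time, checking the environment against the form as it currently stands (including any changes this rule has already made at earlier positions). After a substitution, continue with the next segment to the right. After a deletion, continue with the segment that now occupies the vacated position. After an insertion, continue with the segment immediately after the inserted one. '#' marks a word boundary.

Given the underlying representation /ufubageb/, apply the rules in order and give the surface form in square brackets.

[ufuvazep]

1 Final Devoicing: [ufubageb] → [ufubagep]
2 Regressive Voicing Assimilation: no change — [ufubagep]
3 Velar Palatalization: [ufubagep] → [ufubadep]
4 Spirantization: [ufubadep] → [ufuvazep]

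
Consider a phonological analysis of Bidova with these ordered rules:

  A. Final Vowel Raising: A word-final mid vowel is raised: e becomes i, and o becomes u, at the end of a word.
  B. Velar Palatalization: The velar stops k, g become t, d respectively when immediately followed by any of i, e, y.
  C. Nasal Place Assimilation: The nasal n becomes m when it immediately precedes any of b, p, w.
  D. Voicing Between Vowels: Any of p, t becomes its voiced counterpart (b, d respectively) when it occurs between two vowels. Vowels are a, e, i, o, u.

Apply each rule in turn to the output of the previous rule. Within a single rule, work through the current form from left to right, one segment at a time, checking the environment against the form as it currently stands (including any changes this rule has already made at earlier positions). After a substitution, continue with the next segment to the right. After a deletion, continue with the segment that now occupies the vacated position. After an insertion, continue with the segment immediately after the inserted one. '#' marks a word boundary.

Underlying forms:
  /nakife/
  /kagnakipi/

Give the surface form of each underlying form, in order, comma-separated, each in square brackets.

[nadifi], [kagnadibi]

/nakife/:
  A Final Vowel Raising: [nakife] → [nakifi]
  B Velar Palatalization: [nakifi] → [natifi]
  C Nasal Place Assimilation: no change — [natifi]
  D Voicing Between Vowels: [natifi] → [nadifi]
/kagnakipi/:
  A Final Vowel Raising: no change — [kagnakipi]
  B Velar Palatalization: [kagnakipi] → [kagnatipi]
  C Nasal Place Assimilation: no change — [kagnatipi]
  D Voicing Between Vowels: [kagnatipi] → [kagnadibi]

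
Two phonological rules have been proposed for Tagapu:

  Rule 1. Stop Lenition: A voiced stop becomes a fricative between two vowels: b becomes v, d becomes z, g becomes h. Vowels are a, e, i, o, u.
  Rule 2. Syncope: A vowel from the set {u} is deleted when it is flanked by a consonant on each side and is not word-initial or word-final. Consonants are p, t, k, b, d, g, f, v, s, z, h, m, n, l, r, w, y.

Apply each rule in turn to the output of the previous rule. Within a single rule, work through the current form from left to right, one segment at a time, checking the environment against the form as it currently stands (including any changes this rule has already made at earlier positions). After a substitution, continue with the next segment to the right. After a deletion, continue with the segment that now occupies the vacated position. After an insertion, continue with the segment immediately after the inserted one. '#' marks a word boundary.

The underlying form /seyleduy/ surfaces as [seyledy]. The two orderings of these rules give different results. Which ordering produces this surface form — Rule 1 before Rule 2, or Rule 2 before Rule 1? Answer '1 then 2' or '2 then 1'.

2 then 1

Order 1 then 2:
  1 Stop Lenition: [seyleduy] → [seylezuy]
  2 Syncope: [seylezuy] → [seylezy]
  result: [seylezy]
Order 2 then 1:
  2 Syncope: [seyleduy] → [seyledy]
  1 Stop Lenition: no change — [seyledy]
  result: [seyledy]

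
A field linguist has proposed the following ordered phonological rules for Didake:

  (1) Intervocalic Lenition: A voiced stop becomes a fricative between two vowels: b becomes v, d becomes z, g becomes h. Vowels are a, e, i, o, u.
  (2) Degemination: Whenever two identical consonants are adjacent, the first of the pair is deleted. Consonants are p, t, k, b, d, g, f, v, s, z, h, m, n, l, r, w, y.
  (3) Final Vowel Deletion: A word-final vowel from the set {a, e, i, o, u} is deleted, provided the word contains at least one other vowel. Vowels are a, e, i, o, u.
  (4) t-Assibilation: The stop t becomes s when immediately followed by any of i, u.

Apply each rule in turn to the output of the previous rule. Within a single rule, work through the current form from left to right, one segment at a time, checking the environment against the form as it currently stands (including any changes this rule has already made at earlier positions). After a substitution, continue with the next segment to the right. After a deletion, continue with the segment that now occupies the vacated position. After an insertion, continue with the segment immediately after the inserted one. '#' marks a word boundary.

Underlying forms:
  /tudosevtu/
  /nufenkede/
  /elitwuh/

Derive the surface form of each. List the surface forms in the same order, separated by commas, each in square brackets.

/tudosevtu/:
  (1) Intervocalic Lenition: [tudosevtu] → [tuzosevtu]
  (2) Degemination: no change — [tuzosevtu]
  (3) Final Vowel Deletion: [tuzosevtu] → [tuzosevt]
  (4) t-Assibilation: [tuzosevt] → [suzosevt]
/nufenkede/:
  (1) Intervocalic Lenition: [nufenkede] → [nufenkeze]
  (2) Degemination: no change — [nufenkeze]
  (3) Final Vowel Deletion: [nufenkeze] → [nufenkez]
  (4) t-Assibilation: no change — [nufenkez]
/elitwuh/:
  (1) Intervocalic Lenition: no change — [elitwuh]
  (2) Degemination: no change — [elitwuh]
  (3) Final Vowel Deletion: no change — [elitwuh]
  (4) t-Assibilation: no change — [elitwuh]

[suzosevt], [nufenkez], [elitwuh]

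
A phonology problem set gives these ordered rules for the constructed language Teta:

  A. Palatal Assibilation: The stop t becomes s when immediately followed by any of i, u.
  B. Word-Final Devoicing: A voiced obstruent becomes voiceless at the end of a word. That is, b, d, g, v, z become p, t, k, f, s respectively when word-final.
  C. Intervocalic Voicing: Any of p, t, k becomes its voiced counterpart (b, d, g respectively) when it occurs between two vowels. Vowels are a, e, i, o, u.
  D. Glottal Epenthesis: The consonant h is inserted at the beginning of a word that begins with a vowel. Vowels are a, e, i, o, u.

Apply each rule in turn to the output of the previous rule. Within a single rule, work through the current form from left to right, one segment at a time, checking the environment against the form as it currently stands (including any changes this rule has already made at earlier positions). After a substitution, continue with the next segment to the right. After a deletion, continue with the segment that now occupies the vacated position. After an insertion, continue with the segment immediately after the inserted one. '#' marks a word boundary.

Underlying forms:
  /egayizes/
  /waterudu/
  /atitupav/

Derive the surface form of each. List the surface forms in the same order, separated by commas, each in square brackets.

/egayizes/:
  A Palatal Assibilation: no change — [egayizes]
  B Word-Final Devoicing: no change — [egayizes]
  C Intervocalic Voicing: no change — [egayizes]
  D Glottal Epenthesis: [egayizes] → [hegayizes]
/waterudu/:
  A Palatal Assibilation: no change — [waterudu]
  B Word-Final Devoicing: no change — [waterudu]
  C Intervocalic Voicing: [waterudu] → [waderudu]
  D Glottal Epenthesis: no change — [waderudu]
/atitupav/:
  A Palatal Assibilation: [atitupav] → [asisupav]
  B Word-Final Devoicing: [asisupav] → [asisupaf]
  C Intervocalic Voicing: [asisupaf] → [asisubaf]
  D Glottal Epenthesis: [asisubaf] → [hasisubaf]

[hegayizes], [waderudu], [hasisubaf]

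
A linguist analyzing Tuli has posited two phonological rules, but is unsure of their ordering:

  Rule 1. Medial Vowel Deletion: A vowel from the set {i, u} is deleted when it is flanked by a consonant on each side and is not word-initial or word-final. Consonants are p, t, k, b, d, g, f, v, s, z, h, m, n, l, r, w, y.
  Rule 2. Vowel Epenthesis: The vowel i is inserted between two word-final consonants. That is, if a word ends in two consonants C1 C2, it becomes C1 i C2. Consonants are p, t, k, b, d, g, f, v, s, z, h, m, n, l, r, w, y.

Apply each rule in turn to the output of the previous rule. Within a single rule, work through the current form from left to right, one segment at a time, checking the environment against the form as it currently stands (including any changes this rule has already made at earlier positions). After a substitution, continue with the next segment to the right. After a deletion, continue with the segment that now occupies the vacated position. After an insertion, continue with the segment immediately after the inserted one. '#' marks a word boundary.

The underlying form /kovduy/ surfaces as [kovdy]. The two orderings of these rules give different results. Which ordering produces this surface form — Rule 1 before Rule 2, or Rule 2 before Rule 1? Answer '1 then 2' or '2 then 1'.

Order 1 then 2:
  1 Medial Vowel Deletion: [kovduy] → [kovdy]
  2 Vowel Epenthesis: [kovdy] → [kovdiy]
  result: [kovdiy]
Order 2 then 1:
  2 Vowel Epenthesis: no change — [kovduy]
  1 Medial Vowel Deletion: [kovduy] → [kovdy]
  result: [kovdy]

2 then 1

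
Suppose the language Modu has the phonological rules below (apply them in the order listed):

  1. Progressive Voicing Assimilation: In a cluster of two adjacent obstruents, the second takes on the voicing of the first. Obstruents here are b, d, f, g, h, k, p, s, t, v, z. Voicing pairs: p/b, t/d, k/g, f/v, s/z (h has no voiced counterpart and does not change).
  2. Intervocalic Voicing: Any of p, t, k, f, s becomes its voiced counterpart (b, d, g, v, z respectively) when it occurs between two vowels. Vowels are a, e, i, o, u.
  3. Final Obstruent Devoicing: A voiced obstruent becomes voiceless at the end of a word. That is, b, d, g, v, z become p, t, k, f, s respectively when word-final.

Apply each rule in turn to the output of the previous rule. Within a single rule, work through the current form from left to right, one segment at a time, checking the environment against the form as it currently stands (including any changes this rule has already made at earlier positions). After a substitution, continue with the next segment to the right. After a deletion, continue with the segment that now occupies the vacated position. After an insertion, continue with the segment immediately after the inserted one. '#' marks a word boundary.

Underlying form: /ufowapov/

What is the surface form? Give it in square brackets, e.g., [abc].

1 Progressive Voicing Assimilation: no change — [ufowapov]
2 Intervocalic Voicing: [ufowapov] → [uvowabov]
3 Final Obstruent Devoicing: [uvowabov] → [uvowabof]

[uvowabof]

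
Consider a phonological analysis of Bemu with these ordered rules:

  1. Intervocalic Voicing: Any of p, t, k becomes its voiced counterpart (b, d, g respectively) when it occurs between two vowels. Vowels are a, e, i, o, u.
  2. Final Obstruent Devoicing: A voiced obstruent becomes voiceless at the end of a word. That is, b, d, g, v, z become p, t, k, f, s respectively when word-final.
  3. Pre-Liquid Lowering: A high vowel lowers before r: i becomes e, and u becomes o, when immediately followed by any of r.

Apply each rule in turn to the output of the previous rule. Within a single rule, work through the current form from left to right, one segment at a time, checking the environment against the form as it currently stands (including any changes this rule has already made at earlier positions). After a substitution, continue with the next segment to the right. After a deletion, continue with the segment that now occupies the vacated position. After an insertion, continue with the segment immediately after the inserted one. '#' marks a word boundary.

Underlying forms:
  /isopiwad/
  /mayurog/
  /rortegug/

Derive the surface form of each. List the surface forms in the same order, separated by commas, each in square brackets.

[isobiwat], [mayorok], [rorteguk]

/isopiwad/:
  1 Intervocalic Voicing: [isopiwad] → [isobiwad]
  2 Final Obstruent Devoicing: [isobiwad] → [isobiwat]
  3 Pre-Liquid Lowering: no change — [isobiwat]
/mayurog/:
  1 Intervocalic Voicing: no change — [mayurog]
  2 Final Obstruent Devoicing: [mayurog] → [mayurok]
  3 Pre-Liquid Lowering: [mayurok] → [mayorok]
/rortegug/:
  1 Intervocalic Voicing: no change — [rortegug]
  2 Final Obstruent Devoicing: [rortegug] → [rorteguk]
  3 Pre-Liquid Lowering: no change — [rorteguk]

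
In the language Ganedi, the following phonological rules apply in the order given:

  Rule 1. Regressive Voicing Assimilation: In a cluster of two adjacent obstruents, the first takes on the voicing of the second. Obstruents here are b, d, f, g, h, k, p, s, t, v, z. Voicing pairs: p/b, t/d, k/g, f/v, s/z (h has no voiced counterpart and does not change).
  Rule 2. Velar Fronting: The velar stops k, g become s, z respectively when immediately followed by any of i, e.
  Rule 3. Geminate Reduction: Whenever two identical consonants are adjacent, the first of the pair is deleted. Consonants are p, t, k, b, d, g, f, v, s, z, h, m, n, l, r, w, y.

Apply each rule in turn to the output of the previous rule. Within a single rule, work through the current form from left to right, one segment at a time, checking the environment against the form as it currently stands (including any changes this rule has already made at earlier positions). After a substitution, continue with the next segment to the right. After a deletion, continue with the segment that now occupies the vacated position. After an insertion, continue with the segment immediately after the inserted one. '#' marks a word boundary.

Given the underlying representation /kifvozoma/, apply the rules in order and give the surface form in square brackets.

[sivozoma]

Rule 1 Regressive Voicing Assimilation: [kifvozoma] → [kivvozoma]
Rule 2 Velar Fronting: [kivvozoma] → [sivvozoma]
Rule 3 Geminate Reduction: [sivvozoma] → [sivozoma]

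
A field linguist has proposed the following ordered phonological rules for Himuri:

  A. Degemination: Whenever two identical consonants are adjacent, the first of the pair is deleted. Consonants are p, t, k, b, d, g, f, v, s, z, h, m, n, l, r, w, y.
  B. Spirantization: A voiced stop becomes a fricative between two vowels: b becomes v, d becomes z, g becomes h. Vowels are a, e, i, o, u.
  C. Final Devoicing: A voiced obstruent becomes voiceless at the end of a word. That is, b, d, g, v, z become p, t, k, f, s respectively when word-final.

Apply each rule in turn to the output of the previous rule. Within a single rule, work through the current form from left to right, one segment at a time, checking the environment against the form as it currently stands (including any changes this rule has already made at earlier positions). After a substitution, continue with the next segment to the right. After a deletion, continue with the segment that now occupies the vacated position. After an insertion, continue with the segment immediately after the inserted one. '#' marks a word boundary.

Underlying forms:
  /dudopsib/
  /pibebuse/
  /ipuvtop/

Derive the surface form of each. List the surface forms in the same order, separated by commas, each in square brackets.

[duzopsip], [pivevuse], [ipuvtop]

/dudopsib/:
  A Degemination: no change — [dudopsib]
  B Spirantization: [dudopsib] → [duzopsib]
  C Final Devoicing: [duzopsib] → [duzopsip]
/pibebuse/:
  A Degemination: no change — [pibebuse]
  B Spirantization: [pibebuse] → [pivevuse]
  C Final Devoicing: no change — [pivevuse]
/ipuvtop/:
  A Degemination: no change — [ipuvtop]
  B Spirantization: no change — [ipuvtop]
  C Final Devoicing: no change — [ipuvtop]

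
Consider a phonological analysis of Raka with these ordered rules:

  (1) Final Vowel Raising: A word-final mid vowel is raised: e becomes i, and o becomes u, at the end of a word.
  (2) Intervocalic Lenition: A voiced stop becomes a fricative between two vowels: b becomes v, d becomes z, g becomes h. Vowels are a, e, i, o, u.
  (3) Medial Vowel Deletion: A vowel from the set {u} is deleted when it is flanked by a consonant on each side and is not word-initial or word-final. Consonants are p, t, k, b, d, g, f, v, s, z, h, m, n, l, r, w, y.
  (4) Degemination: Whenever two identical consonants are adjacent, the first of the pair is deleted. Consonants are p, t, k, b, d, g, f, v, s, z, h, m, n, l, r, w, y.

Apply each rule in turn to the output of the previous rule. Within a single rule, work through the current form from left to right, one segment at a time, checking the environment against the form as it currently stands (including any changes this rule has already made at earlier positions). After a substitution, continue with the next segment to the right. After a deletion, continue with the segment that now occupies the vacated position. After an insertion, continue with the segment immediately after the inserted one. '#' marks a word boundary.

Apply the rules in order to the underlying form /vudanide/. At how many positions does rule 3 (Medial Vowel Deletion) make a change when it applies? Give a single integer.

1

(1) Final Vowel Raising: [vudanide] → [vudanidi]
(2) Intervocalic Lenition: [vudanidi] → [vuzanizi]
(3) Medial Vowel Deletion: [vuzanizi] → [vzanizi]
(4) Degemination: no change — [vzanizi]
Rule 3 changed 1 position(s).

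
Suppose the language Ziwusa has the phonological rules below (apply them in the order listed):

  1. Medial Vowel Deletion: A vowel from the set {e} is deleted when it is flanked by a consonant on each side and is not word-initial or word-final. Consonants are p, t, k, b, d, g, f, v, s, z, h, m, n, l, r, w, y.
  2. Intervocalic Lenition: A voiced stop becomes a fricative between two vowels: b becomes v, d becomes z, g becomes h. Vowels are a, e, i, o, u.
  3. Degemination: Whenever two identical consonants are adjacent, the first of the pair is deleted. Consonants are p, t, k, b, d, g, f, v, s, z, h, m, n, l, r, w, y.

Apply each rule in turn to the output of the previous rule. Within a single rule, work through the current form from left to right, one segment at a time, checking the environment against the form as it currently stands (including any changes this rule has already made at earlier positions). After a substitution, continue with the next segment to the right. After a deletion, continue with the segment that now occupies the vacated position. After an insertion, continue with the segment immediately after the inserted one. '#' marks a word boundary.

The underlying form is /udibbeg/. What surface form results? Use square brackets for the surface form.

1 Medial Vowel Deletion: [udibbeg] → [udibbg]
2 Intervocalic Lenition: [udibbg] → [uzibbg]
3 Degemination: [uzibbg] → [uzibg]

[uzibg]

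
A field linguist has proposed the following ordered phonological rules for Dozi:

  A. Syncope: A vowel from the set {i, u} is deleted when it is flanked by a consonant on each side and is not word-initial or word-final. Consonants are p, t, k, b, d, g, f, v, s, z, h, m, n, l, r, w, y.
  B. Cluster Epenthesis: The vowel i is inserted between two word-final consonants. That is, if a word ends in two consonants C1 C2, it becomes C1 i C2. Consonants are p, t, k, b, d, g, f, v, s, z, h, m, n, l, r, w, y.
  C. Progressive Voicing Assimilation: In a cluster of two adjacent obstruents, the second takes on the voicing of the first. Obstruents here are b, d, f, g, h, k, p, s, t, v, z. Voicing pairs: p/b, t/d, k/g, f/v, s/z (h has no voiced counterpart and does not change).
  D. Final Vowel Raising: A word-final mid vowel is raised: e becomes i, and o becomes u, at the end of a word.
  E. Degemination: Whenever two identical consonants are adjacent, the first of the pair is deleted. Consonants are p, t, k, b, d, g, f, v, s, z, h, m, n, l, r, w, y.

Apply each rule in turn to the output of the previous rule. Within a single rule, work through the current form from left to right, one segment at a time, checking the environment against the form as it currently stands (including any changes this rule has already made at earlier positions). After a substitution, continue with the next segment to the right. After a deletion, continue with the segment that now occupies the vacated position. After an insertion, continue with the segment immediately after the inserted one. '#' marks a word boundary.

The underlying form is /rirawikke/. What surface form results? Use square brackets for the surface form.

[rawki]

A Syncope: [rirawikke] → [rrawkke]
B Cluster Epenthesis: no change — [rrawkke]
C Progressive Voicing Assimilation: no change — [rrawkke]
D Final Vowel Raising: [rrawkke] → [rrawkki]
E Degemination: [rrawkki] → [rawki]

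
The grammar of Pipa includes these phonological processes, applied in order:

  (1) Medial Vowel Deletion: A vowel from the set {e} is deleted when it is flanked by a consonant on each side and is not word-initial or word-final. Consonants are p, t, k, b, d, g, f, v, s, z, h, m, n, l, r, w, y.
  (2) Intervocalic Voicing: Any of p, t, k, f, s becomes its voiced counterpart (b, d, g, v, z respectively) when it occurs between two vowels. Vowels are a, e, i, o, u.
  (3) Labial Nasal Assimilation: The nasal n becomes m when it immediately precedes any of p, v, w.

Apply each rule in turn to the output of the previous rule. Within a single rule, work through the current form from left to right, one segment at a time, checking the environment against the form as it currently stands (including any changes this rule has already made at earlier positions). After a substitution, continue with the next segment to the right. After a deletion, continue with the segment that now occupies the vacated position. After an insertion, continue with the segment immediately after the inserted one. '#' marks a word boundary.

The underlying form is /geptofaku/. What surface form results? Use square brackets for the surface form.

[gptovagu]

(1) Medial Vowel Deletion: [geptofaku] → [gptofaku]
(2) Intervocalic Voicing: [gptofaku] → [gptovagu]
(3) Labial Nasal Assimilation: no change — [gptovagu]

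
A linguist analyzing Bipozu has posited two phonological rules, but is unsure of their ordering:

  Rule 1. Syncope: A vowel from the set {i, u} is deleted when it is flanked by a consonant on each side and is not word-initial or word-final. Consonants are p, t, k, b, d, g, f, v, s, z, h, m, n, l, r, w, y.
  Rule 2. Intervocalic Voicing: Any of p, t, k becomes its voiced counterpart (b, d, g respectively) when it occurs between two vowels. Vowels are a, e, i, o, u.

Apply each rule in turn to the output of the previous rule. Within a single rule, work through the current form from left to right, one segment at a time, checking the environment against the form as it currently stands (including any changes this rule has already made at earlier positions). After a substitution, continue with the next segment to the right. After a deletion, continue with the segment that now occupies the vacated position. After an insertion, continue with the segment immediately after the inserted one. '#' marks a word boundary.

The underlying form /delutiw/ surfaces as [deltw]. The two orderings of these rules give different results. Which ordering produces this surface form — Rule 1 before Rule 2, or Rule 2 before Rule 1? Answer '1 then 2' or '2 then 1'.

1 then 2

Order 1 then 2:
  1 Syncope: [delutiw] → [deltw]
  2 Intervocalic Voicing: no change — [deltw]
  result: [deltw]
Order 2 then 1:
  2 Intervocalic Voicing: [delutiw] → [deludiw]
  1 Syncope: [deludiw] → [deldw]
  result: [deldw]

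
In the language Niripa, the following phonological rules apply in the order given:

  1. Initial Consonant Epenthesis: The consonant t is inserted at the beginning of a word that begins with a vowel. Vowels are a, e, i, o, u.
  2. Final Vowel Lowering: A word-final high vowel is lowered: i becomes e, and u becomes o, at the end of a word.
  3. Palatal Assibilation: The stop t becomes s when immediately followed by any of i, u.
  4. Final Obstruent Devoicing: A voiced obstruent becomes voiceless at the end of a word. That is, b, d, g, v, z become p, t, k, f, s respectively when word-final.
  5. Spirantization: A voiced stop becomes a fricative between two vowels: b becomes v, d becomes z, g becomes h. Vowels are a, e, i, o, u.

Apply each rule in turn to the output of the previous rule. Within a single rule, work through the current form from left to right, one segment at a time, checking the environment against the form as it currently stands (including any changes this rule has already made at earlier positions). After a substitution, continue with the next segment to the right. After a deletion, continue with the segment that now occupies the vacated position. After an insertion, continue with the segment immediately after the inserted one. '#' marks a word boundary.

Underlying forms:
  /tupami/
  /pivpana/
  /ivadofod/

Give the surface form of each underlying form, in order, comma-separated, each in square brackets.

/tupami/:
  1 Initial Consonant Epenthesis: no change — [tupami]
  2 Final Vowel Lowering: [tupami] → [tupame]
  3 Palatal Assibilation: [tupame] → [supame]
  4 Final Obstruent Devoicing: no change — [supame]
  5 Spirantization: no change — [supame]
/pivpana/:
  1 Initial Consonant Epenthesis: no change — [pivpana]
  2 Final Vowel Lowering: no change — [pivpana]
  3 Palatal Assibilation: no change — [pivpana]
  4 Final Obstruent Devoicing: no change — [pivpana]
  5 Spirantization: no change — [pivpana]
/ivadofod/:
  1 Initial Consonant Epenthesis: [ivadofod] → [tivadofod]
  2 Final Vowel Lowering: no change — [tivadofod]
  3 Palatal Assibilation: [tivadofod] → [sivadofod]
  4 Final Obstruent Devoicing: [sivadofod] → [sivadofot]
  5 Spirantization: [sivadofot] → [sivazofot]

[supame], [pivpana], [sivazofot]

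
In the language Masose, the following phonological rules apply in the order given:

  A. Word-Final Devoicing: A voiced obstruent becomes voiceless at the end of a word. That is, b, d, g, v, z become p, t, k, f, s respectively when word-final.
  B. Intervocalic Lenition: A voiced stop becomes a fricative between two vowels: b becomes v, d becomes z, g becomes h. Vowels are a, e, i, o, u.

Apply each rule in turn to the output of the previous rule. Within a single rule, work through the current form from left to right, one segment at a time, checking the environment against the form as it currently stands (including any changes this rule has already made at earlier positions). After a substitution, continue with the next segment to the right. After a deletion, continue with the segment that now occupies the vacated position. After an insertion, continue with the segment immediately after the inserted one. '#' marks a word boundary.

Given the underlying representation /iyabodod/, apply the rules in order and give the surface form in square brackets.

[iyavozot]

A Word-Final Devoicing: [iyabodod] → [iyabodot]
B Intervocalic Lenition: [iyabodot] → [iyavozot]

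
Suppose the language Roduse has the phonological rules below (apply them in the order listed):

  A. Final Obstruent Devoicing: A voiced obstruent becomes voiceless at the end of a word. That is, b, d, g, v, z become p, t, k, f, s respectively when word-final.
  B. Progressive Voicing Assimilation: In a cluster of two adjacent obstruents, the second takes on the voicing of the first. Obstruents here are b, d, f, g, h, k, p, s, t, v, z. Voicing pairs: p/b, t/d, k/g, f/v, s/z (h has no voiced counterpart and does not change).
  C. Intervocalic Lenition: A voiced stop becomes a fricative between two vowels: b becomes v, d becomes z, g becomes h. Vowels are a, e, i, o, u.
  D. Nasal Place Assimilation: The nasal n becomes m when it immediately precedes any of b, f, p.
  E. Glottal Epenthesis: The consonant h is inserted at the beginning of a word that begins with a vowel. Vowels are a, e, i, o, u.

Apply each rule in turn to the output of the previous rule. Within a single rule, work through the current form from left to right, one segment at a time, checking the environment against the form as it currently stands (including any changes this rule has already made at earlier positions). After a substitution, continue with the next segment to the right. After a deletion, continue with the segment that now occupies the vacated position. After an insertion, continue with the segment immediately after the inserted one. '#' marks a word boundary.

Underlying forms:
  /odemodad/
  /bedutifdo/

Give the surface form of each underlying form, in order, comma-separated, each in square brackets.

[hozemozat], [bezutifto]

/odemodad/:
  A Final Obstruent Devoicing: [odemodad] → [odemodat]
  B Progressive Voicing Assimilation: no change — [odemodat]
  C Intervocalic Lenition: [odemodat] → [ozemozat]
  D Nasal Place Assimilation: no change — [ozemozat]
  E Glottal Epenthesis: [ozemozat] → [hozemozat]
/bedutifdo/:
  A Final Obstruent Devoicing: no change — [bedutifdo]
  B Progressive Voicing Assimilation: [bedutifdo] → [bedutifto]
  C Intervocalic Lenition: [bedutifto] → [bezutifto]
  D Nasal Place Assimilation: no change — [bezutifto]
  E Glottal Epenthesis: no change — [bezutifto]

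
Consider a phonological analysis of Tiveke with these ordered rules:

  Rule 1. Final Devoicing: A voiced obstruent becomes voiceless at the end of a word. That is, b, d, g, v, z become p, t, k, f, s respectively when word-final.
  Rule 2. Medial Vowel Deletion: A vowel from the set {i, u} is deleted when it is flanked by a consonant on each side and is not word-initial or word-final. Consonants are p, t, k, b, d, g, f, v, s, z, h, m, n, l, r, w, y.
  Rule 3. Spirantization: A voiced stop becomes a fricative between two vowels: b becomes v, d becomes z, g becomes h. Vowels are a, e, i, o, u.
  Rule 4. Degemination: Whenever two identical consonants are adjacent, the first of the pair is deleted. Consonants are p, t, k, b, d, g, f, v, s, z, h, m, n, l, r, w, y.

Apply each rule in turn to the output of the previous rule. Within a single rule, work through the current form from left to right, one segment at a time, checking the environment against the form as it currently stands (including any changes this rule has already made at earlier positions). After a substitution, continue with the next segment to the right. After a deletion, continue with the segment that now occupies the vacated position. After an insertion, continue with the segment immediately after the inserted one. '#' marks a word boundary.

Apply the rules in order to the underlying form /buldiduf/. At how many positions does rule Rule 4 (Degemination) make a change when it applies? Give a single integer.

Rule 1 Final Devoicing: no change — [buldiduf]
Rule 2 Medial Vowel Deletion: [buldiduf] → [blddf]
Rule 3 Spirantization: no change — [blddf]
Rule 4 Degemination: [blddf] → [bldf]
Rule Rule 4 changed 1 position(s).

1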